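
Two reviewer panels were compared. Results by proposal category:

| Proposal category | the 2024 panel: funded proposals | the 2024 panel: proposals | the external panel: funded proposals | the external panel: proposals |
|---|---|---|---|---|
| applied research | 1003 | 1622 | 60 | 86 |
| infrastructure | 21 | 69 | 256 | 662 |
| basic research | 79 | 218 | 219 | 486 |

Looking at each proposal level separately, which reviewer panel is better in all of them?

Applied research: the 2024 panel 1003/1622 = 61.8%, the external panel 60/86 = 69.8% → the external panel
Infrastructure: the 2024 panel 21/69 = 30.4%, the external panel 256/662 = 38.7% → the external panel
Basic research: the 2024 panel 79/218 = 36.2%, the external panel 219/486 = 45.1% → the external panel
The external panel has the higher rate in all 3 groups.

the external panel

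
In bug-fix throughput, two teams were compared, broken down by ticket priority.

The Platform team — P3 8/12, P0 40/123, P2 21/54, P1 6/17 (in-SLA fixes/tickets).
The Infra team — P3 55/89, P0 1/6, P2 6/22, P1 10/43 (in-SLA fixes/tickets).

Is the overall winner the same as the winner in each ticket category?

P3: the Platform team 8/12 = 66.7%, the Infra team 55/89 = 61.8% → the Platform team
P0: the Platform team 40/123 = 32.5%, the Infra team 1/6 = 16.7% → the Platform team
P2: the Platform team 21/54 = 38.9%, the Infra team 6/22 = 27.3% → the Platform team
P1: the Platform team 6/17 = 35.3%, the Infra team 10/43 = 23.3% → the Platform team
Overall: the Platform team 75/206 = 36.4%, the Infra team 72/160 = 45.0% → the Infra team
The Platform team wins each ticket group but the Infra team wins overall — the comparison reverses. The Platform team's tickets skew toward P0, which has a lower base rate.

No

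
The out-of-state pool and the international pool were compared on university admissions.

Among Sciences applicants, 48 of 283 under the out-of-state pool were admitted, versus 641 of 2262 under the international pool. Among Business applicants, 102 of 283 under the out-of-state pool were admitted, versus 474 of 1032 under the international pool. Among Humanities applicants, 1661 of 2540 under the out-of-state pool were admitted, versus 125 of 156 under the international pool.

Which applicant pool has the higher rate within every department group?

Sciences: the out-of-state pool 48/283 = 17.0%, the international pool 641/2262 = 28.3% → the international pool
Business: the out-of-state pool 102/283 = 36.0%, the international pool 474/1032 = 45.9% → the international pool
Humanities: the out-of-state pool 1661/2540 = 65.4%, the international pool 125/156 = 80.1% → the international pool
The international pool has the higher rate in all 3 groups.

the international pool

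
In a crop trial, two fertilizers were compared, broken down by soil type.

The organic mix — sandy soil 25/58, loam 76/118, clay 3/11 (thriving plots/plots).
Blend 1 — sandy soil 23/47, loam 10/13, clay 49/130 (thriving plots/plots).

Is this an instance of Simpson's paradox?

Sandy soil: the organic mix 25/58 = 43.1%, Blend 1 23/47 = 48.9% → Blend 1
Loam: the organic mix 76/118 = 64.4%, Blend 1 10/13 = 76.9% → Blend 1
Clay: the organic mix 3/11 = 27.3%, Blend 1 49/130 = 37.7% → Blend 1
Overall: the organic mix 104/187 = 55.6%, Blend 1 82/190 = 43.2% → the organic mix
Blend 1 wins each soil group but the organic mix wins overall — the comparison reverses. Blend 1's plots skew toward clay, which has a lower base rate.

Yes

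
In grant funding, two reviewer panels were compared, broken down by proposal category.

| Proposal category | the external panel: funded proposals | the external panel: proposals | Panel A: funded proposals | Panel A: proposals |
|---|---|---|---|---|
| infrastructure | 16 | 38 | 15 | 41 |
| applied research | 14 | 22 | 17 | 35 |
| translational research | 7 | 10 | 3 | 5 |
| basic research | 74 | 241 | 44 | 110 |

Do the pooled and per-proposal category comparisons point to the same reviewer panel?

No

Infrastructure: the external panel 16/38 = 42.1%, Panel A 15/41 = 36.6% → the external panel
Applied research: the external panel 14/22 = 63.6%, Panel A 17/35 = 48.6% → the external panel
Translational research: the external panel 7/10 = 70.0%, Panel A 3/5 = 60.0% → the external panel
Basic research: the external panel 74/241 = 30.7%, Panel A 44/110 = 40.0% → Panel A
Overall: the external panel 111/311 = 35.7%, Panel A 79/191 = 41.4% → Panel A
Neither sweeps: the external panel wins 3 of 4 groups, Panel A wins 1. Panel A wins overall but not every group — no Simpson reversal.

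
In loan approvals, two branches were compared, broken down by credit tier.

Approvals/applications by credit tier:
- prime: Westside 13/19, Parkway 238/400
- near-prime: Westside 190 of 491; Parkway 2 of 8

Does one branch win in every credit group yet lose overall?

Yes

Prime: Westside 13/19 = 68.4%, Parkway 238/400 = 59.5% → Westside
Near-prime: Westside 190/491 = 38.7%, Parkway 2/8 = 25.0% → Westside
Overall: Westside 203/510 = 39.8%, Parkway 240/408 = 58.8% → Parkway
Westside wins each credit group but Parkway wins overall — the comparison reverses. Westside's applications skew toward near-prime, which has a lower base rate.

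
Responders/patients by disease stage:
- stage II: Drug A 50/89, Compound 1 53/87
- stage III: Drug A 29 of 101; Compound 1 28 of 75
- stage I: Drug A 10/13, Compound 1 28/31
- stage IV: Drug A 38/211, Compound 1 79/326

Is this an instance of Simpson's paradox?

No

Stage II: Drug A 50/89 = 56.2%, Compound 1 53/87 = 60.9% → Compound 1
Stage III: Drug A 29/101 = 28.7%, Compound 1 28/75 = 37.3% → Compound 1
Stage I: Drug A 10/13 = 76.9%, Compound 1 28/31 = 90.3% → Compound 1
Stage IV: Drug A 38/211 = 18.0%, Compound 1 79/326 = 24.2% → Compound 1
Overall: Drug A 127/414 = 30.7%, Compound 1 188/519 = 36.2% → Compound 1
Compound 1 wins overall and in every disease group — no reversal.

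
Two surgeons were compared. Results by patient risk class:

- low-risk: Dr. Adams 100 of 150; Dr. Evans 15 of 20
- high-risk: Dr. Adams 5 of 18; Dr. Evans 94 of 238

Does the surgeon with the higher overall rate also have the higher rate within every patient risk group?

No

Low-risk: Dr. Adams 100/150 = 66.7%, Dr. Evans 15/20 = 75.0% → Dr. Evans
High-risk: Dr. Adams 5/18 = 27.8%, Dr. Evans 94/238 = 39.5% → Dr. Evans
Overall: Dr. Adams 105/168 = 62.5%, Dr. Evans 109/258 = 42.2% → Dr. Adams
Dr. Evans wins each patient risk group but Dr. Adams wins overall — the comparison reverses. Dr. Evans's operations skew toward high-risk, which has a lower base rate.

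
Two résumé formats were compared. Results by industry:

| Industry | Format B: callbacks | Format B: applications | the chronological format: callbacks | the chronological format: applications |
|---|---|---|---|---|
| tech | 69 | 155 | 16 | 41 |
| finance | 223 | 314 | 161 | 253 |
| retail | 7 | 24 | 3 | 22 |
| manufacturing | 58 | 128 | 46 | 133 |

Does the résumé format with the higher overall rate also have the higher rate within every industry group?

Yes

Tech: Format B 69/155 = 44.5%, the chronological format 16/41 = 39.0% → Format B
Finance: Format B 223/314 = 71.0%, the chronological format 161/253 = 63.6% → Format B
Retail: Format B 7/24 = 29.2%, the chronological format 3/22 = 13.6% → Format B
Manufacturing: Format B 58/128 = 45.3%, the chronological format 46/133 = 34.6% → Format B
Overall: Format B 357/621 = 57.5%, the chronological format 226/449 = 50.3% → Format B
Format B wins overall and in every industry group — no reversal.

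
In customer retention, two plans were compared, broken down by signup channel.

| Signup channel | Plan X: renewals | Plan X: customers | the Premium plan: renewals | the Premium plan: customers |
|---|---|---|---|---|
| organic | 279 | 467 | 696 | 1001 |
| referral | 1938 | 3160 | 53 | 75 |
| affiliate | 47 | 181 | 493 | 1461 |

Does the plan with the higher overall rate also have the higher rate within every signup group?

Organic: Plan X 279/467 = 59.7%, the Premium plan 696/1001 = 69.5% → the Premium plan
Referral: Plan X 1938/3160 = 61.3%, the Premium plan 53/75 = 70.7% → the Premium plan
Affiliate: Plan X 47/181 = 26.0%, the Premium plan 493/1461 = 33.7% → the Premium plan
Overall: Plan X 2264/3808 = 59.5%, the Premium plan 1242/2537 = 49.0% → Plan X
The Premium plan wins each signup group but Plan X wins overall — the comparison reverses. The Premium plan's customers skew toward affiliate, which has a lower base rate.

No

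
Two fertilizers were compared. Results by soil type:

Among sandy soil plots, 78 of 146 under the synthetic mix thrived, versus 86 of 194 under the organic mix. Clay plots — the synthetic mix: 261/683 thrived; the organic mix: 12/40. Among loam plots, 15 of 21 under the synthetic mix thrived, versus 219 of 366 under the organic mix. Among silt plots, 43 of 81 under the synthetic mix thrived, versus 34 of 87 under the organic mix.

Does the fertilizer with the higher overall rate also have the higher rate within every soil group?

Sandy soil: the synthetic mix 78/146 = 53.4%, the organic mix 86/194 = 44.3% → the synthetic mix
Clay: the synthetic mix 261/683 = 38.2%, the organic mix 12/40 = 30.0% → the synthetic mix
Loam: the synthetic mix 15/21 = 71.4%, the organic mix 219/366 = 59.8% → the synthetic mix
Silt: the synthetic mix 43/81 = 53.1%, the organic mix 34/87 = 39.1% → the synthetic mix
Overall: the synthetic mix 397/931 = 42.6%, the organic mix 351/687 = 51.1% → the organic mix
The synthetic mix wins each soil group but the organic mix wins overall — the comparison reverses. The synthetic mix's plots skew toward clay, which has a lower base rate.

No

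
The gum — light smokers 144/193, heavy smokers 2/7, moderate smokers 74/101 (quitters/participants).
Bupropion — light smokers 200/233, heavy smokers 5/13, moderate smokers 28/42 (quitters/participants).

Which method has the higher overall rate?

bupropion

Light smokers: the gum 144/193 = 74.6%, bupropion 200/233 = 85.8% → bupropion
Heavy smokers: the gum 2/7 = 28.6%, bupropion 5/13 = 38.5% → bupropion
Moderate smokers: the gum 74/101 = 73.3%, bupropion 28/42 = 66.7% → the gum
Overall: the gum 220/301 = 73.1%, bupropion 233/288 = 80.9% → bupropion
(Neither sweeps every dependence group, but bupropion has the higher pooled rate.)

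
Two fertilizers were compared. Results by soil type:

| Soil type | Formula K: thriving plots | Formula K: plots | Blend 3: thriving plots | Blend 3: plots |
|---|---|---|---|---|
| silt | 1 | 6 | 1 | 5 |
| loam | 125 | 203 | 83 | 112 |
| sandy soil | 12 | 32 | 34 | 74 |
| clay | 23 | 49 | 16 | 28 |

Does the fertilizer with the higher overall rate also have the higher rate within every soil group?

Silt: Formula K 1/6 = 16.7%, Blend 3 1/5 = 20.0% → Blend 3
Loam: Formula K 125/203 = 61.6%, Blend 3 83/112 = 74.1% → Blend 3
Sandy soil: Formula K 12/32 = 37.5%, Blend 3 34/74 = 45.9% → Blend 3
Clay: Formula K 23/49 = 46.9%, Blend 3 16/28 = 57.1% → Blend 3
Overall: Formula K 161/290 = 55.5%, Blend 3 134/219 = 61.2% → Blend 3
Blend 3 wins overall and in every soil group — no reversal.

Yes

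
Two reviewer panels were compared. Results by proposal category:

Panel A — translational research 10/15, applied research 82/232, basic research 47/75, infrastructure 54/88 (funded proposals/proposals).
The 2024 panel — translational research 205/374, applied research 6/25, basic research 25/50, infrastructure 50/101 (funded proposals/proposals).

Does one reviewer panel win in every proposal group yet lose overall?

Yes

Translational research: Panel A 10/15 = 66.7%, the 2024 panel 205/374 = 54.8% → Panel A
Applied research: Panel A 82/232 = 35.3%, the 2024 panel 6/25 = 24.0% → Panel A
Basic research: Panel A 47/75 = 62.7%, the 2024 panel 25/50 = 50.0% → Panel A
Infrastructure: Panel A 54/88 = 61.4%, the 2024 panel 50/101 = 49.5% → Panel A
Overall: Panel A 193/410 = 47.1%, the 2024 panel 286/550 = 52.0% → the 2024 panel
Panel A wins each proposal group but the 2024 panel wins overall — the comparison reverses. Panel A's proposals skew toward applied research, which has a lower base rate.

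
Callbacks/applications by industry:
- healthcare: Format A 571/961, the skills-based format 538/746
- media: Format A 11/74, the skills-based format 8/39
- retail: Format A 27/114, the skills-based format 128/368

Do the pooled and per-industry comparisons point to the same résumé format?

Yes

Healthcare: Format A 571/961 = 59.4%, the skills-based format 538/746 = 72.1% → the skills-based format
Media: Format A 11/74 = 14.9%, the skills-based format 8/39 = 20.5% → the skills-based format
Retail: Format A 27/114 = 23.7%, the skills-based format 128/368 = 34.8% → the skills-based format
Overall: Format A 609/1149 = 53.0%, the skills-based format 674/1153 = 58.5% → the skills-based format
The skills-based format wins overall and in every industry group — no reversal.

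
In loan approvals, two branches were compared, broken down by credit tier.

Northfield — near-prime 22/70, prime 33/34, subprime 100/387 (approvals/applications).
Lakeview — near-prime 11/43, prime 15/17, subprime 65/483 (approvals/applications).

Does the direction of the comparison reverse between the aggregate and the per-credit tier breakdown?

Near-prime: Northfield 22/70 = 31.4%, Lakeview 11/43 = 25.6% → Northfield
Prime: Northfield 33/34 = 97.1%, Lakeview 15/17 = 88.2% → Northfield
Subprime: Northfield 100/387 = 25.8%, Lakeview 65/483 = 13.5% → Northfield
Overall: Northfield 155/491 = 31.6%, Lakeview 91/543 = 16.8% → Northfield
Northfield wins overall and in every credit group — no reversal.

No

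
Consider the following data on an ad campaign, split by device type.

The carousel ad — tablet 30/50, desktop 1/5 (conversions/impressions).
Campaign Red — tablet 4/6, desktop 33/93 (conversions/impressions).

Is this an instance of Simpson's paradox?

Yes

Tablet: the carousel ad 30/50 = 60.0%, Campaign Red 4/6 = 66.7% → Campaign Red
Desktop: the carousel ad 1/5 = 20.0%, Campaign Red 33/93 = 35.5% → Campaign Red
Overall: the carousel ad 31/55 = 56.4%, Campaign Red 37/99 = 37.4% → the carousel ad
Campaign Red wins each device group but the carousel ad wins overall — the comparison reverses. Campaign Red's impressions skew toward desktop, which has a lower base rate.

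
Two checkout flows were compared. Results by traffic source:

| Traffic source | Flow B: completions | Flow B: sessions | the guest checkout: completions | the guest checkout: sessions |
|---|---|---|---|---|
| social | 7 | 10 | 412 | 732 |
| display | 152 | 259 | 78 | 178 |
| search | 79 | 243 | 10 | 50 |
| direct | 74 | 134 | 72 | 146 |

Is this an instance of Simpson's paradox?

Social: Flow B 7/10 = 70.0%, the guest checkout 412/732 = 56.3% → Flow B
Display: Flow B 152/259 = 58.7%, the guest checkout 78/178 = 43.8% → Flow B
Search: Flow B 79/243 = 32.5%, the guest checkout 10/50 = 20.0% → Flow B
Direct: Flow B 74/134 = 55.2%, the guest checkout 72/146 = 49.3% → Flow B
Overall: Flow B 312/646 = 48.3%, the guest checkout 572/1106 = 51.7% → the guest checkout
Flow B wins each traffic group but the guest checkout wins overall — the comparison reverses. Flow B's sessions skew toward search, which has a lower base rate.

Yes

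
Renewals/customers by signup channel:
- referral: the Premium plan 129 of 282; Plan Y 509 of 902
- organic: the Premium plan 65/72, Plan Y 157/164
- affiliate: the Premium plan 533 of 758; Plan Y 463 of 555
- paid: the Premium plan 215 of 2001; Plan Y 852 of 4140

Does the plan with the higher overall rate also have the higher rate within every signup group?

Yes

Referral: the Premium plan 129/282 = 45.7%, Plan Y 509/902 = 56.4% → Plan Y
Organic: the Premium plan 65/72 = 90.3%, Plan Y 157/164 = 95.7% → Plan Y
Affiliate: the Premium plan 533/758 = 70.3%, Plan Y 463/555 = 83.4% → Plan Y
Paid: the Premium plan 215/2001 = 10.7%, Plan Y 852/4140 = 20.6% → Plan Y
Overall: the Premium plan 942/3113 = 30.3%, Plan Y 1981/5761 = 34.4% → Plan Y
Plan Y wins overall and in every signup group — no reversal.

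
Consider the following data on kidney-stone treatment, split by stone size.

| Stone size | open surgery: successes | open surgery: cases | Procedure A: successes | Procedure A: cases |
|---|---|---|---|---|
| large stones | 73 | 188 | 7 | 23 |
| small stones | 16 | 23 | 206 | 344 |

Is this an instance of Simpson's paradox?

Large stones: open surgery 73/188 = 38.8%, Procedure A 7/23 = 30.4% → open surgery
Small stones: open surgery 16/23 = 69.6%, Procedure A 206/344 = 59.9% → open surgery
Overall: open surgery 89/211 = 42.2%, Procedure A 213/367 = 58.0% → Procedure A
Open surgery wins each stone group but Procedure A wins overall — the comparison reverses. Open surgery's cases skew toward large stones, which has a lower base rate.

Yes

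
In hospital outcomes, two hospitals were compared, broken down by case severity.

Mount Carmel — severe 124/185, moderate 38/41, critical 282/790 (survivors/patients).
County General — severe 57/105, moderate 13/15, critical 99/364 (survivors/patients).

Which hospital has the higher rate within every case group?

Severe: Mount Carmel 124/185 = 67.0%, County General 57/105 = 54.3% → Mount Carmel
Moderate: Mount Carmel 38/41 = 92.7%, County General 13/15 = 86.7% → Mount Carmel
Critical: Mount Carmel 282/790 = 35.7%, County General 99/364 = 27.2% → Mount Carmel
Mount Carmel has the higher rate in all 3 groups.

Mount Carmel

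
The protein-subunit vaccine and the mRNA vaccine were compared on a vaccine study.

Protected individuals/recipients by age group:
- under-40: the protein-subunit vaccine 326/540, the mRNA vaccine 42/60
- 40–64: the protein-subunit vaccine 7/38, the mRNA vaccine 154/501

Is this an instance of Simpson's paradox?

Yes

Under-40: the protein-subunit vaccine 326/540 = 60.4%, the mRNA vaccine 42/60 = 70.0% → the mRNA vaccine
40–64: the protein-subunit vaccine 7/38 = 18.4%, the mRNA vaccine 154/501 = 30.7% → the mRNA vaccine
Overall: the protein-subunit vaccine 333/578 = 57.6%, the mRNA vaccine 196/561 = 34.9% → the protein-subunit vaccine
The mRNA vaccine wins each age group but the protein-subunit vaccine wins overall — the comparison reverses. The mRNA vaccine's recipients skew toward 40–64, which has a lower base rate.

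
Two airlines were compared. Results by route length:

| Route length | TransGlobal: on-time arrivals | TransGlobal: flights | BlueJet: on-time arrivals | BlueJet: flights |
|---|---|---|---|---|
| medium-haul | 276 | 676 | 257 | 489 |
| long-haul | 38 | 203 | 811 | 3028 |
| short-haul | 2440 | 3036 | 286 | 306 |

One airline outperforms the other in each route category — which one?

BlueJet

Medium-haul: TransGlobal 276/676 = 40.8%, BlueJet 257/489 = 52.6% → BlueJet
Long-haul: TransGlobal 38/203 = 18.7%, BlueJet 811/3028 = 26.8% → BlueJet
Short-haul: TransGlobal 2440/3036 = 80.4%, BlueJet 286/306 = 93.5% → BlueJet
BlueJet has the higher rate in all 3 groups.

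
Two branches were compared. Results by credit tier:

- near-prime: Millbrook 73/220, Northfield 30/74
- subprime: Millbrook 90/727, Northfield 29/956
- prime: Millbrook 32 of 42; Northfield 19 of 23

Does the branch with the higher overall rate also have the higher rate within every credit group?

No

Near-prime: Millbrook 73/220 = 33.2%, Northfield 30/74 = 40.5% → Northfield
Subprime: Millbrook 90/727 = 12.4%, Northfield 29/956 = 3.0% → Millbrook
Prime: Millbrook 32/42 = 76.2%, Northfield 19/23 = 82.6% → Northfield
Overall: Millbrook 195/989 = 19.7%, Northfield 78/1053 = 7.4% → Millbrook
Neither sweeps: Millbrook wins 1 of 3 groups, Northfield wins 2. Millbrook wins overall but not every group — no Simpson reversal.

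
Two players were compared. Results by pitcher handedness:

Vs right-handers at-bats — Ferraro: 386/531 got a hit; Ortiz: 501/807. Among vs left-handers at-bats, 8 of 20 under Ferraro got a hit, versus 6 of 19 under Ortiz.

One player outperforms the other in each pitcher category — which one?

Vs right-handers: Ferraro 386/531 = 72.7%, Ortiz 501/807 = 62.1% → Ferraro
Vs left-handers: Ferraro 8/20 = 40.0%, Ortiz 6/19 = 31.6% → Ferraro
Ferraro has the higher rate in both groups.

Ferraro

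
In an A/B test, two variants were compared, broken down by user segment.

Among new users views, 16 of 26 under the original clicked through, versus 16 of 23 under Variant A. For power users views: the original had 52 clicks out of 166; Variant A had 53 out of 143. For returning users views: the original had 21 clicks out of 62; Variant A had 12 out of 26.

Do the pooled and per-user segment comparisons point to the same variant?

Yes

New users: the original 16/26 = 61.5%, Variant A 16/23 = 69.6% → Variant A
Power users: the original 52/166 = 31.3%, Variant A 53/143 = 37.1% → Variant A
Returning users: the original 21/62 = 33.9%, Variant A 12/26 = 46.2% → Variant A
Overall: the original 89/254 = 35.0%, Variant A 81/192 = 42.2% → Variant A
Variant A wins overall and in every user group — no reversal.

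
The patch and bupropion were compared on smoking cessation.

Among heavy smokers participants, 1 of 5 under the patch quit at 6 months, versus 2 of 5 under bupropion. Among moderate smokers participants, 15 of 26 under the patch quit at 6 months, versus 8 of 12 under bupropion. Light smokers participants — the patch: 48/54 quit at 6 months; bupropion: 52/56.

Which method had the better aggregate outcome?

Heavy smokers: the patch 1/5 = 20.0%, bupropion 2/5 = 40.0% → bupropion
Moderate smokers: the patch 15/26 = 57.7%, bupropion 8/12 = 66.7% → bupropion
Light smokers: the patch 48/54 = 88.9%, bupropion 52/56 = 92.9% → bupropion
Overall: the patch 64/85 = 75.3%, bupropion 62/73 = 84.9% → bupropion

bupropion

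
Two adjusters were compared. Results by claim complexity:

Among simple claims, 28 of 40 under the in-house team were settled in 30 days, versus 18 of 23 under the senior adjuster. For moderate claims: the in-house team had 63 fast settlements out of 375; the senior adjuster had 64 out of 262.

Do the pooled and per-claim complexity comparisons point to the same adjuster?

Yes

Simple: the in-house team 28/40 = 70.0%, the senior adjuster 18/23 = 78.3% → the senior adjuster
Moderate: the in-house team 63/375 = 16.8%, the senior adjuster 64/262 = 24.4% → the senior adjuster
Overall: the in-house team 91/415 = 21.9%, the senior adjuster 82/285 = 28.8% → the senior adjuster
The senior adjuster wins overall and in every claim group — no reversal.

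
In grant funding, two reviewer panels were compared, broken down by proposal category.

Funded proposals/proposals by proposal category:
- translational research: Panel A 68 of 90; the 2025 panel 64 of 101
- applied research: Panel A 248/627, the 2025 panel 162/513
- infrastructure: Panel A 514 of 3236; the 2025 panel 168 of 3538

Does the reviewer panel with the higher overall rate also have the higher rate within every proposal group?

Translational research: Panel A 68/90 = 75.6%, the 2025 panel 64/101 = 63.4% → Panel A
Applied research: Panel A 248/627 = 39.6%, the 2025 panel 162/513 = 31.6% → Panel A
Infrastructure: Panel A 514/3236 = 15.9%, the 2025 panel 168/3538 = 4.7% → Panel A
Overall: Panel A 830/3953 = 21.0%, the 2025 panel 394/4152 = 9.5% → Panel A
Panel A wins overall and in every proposal group — no reversal.

Yes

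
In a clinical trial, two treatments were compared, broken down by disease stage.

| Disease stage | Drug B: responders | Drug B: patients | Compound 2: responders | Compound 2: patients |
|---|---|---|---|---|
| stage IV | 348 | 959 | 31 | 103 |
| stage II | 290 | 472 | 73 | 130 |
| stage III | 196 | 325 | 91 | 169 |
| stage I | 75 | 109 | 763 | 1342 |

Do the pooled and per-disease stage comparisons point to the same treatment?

No

Stage IV: Drug B 348/959 = 36.3%, Compound 2 31/103 = 30.1% → Drug B
Stage II: Drug B 290/472 = 61.4%, Compound 2 73/130 = 56.2% → Drug B
Stage III: Drug B 196/325 = 60.3%, Compound 2 91/169 = 53.8% → Drug B
Stage I: Drug B 75/109 = 68.8%, Compound 2 763/1342 = 56.9% → Drug B
Overall: Drug B 909/1865 = 48.7%, Compound 2 958/1744 = 54.9% → Compound 2
Drug B wins each disease group but Compound 2 wins overall — the comparison reverses. Drug B's patients skew toward stage IV, which has a lower base rate.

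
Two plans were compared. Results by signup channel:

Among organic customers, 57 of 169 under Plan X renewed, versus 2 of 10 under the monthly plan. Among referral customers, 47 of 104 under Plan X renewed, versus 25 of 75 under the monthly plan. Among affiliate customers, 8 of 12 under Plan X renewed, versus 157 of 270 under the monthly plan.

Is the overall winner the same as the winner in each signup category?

No

Organic: Plan X 57/169 = 33.7%, the monthly plan 2/10 = 20.0% → Plan X
Referral: Plan X 47/104 = 45.2%, the monthly plan 25/75 = 33.3% → Plan X
Affiliate: Plan X 8/12 = 66.7%, the monthly plan 157/270 = 58.1% → Plan X
Overall: Plan X 112/285 = 39.3%, the monthly plan 184/355 = 51.8% → the monthly plan
Plan X wins each signup group but the monthly plan wins overall — the comparison reverses. Plan X's customers skew toward organic, which has a lower base rate.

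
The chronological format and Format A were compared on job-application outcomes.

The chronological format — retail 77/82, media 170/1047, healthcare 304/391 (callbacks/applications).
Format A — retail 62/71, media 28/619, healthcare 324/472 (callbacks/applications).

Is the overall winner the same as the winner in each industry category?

Retail: the chronological format 77/82 = 93.9%, Format A 62/71 = 87.3% → the chronological format
Media: the chronological format 170/1047 = 16.2%, Format A 28/619 = 4.5% → the chronological format
Healthcare: the chronological format 304/391 = 77.7%, Format A 324/472 = 68.6% → the chronological format
Overall: the chronological format 551/1520 = 36.2%, Format A 414/1162 = 35.6% → the chronological format
The chronological format wins overall and in every industry group — no reversal.

Yes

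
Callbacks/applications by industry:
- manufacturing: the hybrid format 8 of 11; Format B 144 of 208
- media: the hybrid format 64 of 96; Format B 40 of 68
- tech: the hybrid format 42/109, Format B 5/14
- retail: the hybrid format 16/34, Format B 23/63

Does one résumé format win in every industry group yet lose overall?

Yes

Manufacturing: the hybrid format 8/11 = 72.7%, Format B 144/208 = 69.2% → the hybrid format
Media: the hybrid format 64/96 = 66.7%, Format B 40/68 = 58.8% → the hybrid format
Tech: the hybrid format 42/109 = 38.5%, Format B 5/14 = 35.7% → the hybrid format
Retail: the hybrid format 16/34 = 47.1%, Format B 23/63 = 36.5% → the hybrid format
Overall: the hybrid format 130/250 = 52.0%, Format B 212/353 = 60.1% → Format B
The hybrid format wins each industry group but Format B wins overall — the comparison reverses. The hybrid format's applications skew toward tech, which has a lower base rate.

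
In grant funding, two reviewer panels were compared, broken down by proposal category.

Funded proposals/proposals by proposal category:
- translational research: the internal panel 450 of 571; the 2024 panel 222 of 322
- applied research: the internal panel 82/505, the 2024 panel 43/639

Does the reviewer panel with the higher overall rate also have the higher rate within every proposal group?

Translational research: the internal panel 450/571 = 78.8%, the 2024 panel 222/322 = 68.9% → the internal panel
Applied research: the internal panel 82/505 = 16.2%, the 2024 panel 43/639 = 6.7% → the internal panel
Overall: the internal panel 532/1076 = 49.4%, the 2024 panel 265/961 = 27.6% → the internal panel
The internal panel wins overall and in every proposal group — no reversal.

Yes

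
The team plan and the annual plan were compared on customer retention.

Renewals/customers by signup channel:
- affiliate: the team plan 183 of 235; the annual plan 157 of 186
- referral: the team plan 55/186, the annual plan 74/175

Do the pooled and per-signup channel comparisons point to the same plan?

Yes

Affiliate: the team plan 183/235 = 77.9%, the annual plan 157/186 = 84.4% → the annual plan
Referral: the team plan 55/186 = 29.6%, the annual plan 74/175 = 42.3% → the annual plan
Overall: the team plan 238/421 = 56.5%, the annual plan 231/361 = 64.0% → the annual plan
The annual plan wins overall and in every signup group — no reversal.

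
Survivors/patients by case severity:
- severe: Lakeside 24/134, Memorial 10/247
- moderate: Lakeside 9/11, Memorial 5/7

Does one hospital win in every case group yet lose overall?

Severe: Lakeside 24/134 = 17.9%, Memorial 10/247 = 4.0% → Lakeside
Moderate: Lakeside 9/11 = 81.8%, Memorial 5/7 = 71.4% → Lakeside
Overall: Lakeside 33/145 = 22.8%, Memorial 15/254 = 5.9% → Lakeside
Lakeside wins overall and in every case group — no reversal.

No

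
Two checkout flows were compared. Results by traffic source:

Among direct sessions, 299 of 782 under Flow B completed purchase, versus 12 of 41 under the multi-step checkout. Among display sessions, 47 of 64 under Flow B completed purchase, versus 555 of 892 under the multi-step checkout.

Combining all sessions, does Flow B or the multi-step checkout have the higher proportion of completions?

the multi-step checkout

Direct: Flow B 299/782 = 38.2%, the multi-step checkout 12/41 = 29.3% → Flow B
Display: Flow B 47/64 = 73.4%, the multi-step checkout 555/892 = 62.2% → Flow B
Overall: Flow B 346/846 = 40.9%, the multi-step checkout 567/933 = 60.8% → the multi-step checkout
(Flow B wins every traffic group but the multi-step checkout wins overall — Flow B's sessions skew toward the low-rate direct group.)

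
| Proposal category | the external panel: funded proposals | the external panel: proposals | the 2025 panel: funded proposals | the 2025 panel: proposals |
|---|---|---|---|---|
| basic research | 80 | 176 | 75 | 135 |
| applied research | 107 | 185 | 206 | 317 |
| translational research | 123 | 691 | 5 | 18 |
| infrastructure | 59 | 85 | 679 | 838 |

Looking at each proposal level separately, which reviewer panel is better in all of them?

the 2025 panel

Basic research: the external panel 80/176 = 45.5%, the 2025 panel 75/135 = 55.6% → the 2025 panel
Applied research: the external panel 107/185 = 57.8%, the 2025 panel 206/317 = 65.0% → the 2025 panel
Translational research: the external panel 123/691 = 17.8%, the 2025 panel 5/18 = 27.8% → the 2025 panel
Infrastructure: the external panel 59/85 = 69.4%, the 2025 panel 679/838 = 81.0% → the 2025 panel
The 2025 panel has the higher rate in all 4 groups.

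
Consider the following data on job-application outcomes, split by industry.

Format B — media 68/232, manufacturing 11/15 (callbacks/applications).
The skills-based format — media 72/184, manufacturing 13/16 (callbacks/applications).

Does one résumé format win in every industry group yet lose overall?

Media: Format B 68/232 = 29.3%, the skills-based format 72/184 = 39.1% → the skills-based format
Manufacturing: Format B 11/15 = 73.3%, the skills-based format 13/16 = 81.2% → the skills-based format
Overall: Format B 79/247 = 32.0%, the skills-based format 85/200 = 42.5% → the skills-based format
The skills-based format wins overall and in every industry group — no reversal.

No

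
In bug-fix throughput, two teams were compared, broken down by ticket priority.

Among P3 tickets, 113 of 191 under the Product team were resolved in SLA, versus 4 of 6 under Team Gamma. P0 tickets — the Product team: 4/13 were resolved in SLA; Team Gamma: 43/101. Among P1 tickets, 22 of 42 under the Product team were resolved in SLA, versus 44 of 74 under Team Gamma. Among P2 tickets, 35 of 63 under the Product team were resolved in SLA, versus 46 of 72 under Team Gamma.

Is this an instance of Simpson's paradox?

P3: the Product team 113/191 = 59.2%, Team Gamma 4/6 = 66.7% → Team Gamma
P0: the Product team 4/13 = 30.8%, Team Gamma 43/101 = 42.6% → Team Gamma
P1: the Product team 22/42 = 52.4%, Team Gamma 44/74 = 59.5% → Team Gamma
P2: the Product team 35/63 = 55.6%, Team Gamma 46/72 = 63.9% → Team Gamma
Overall: the Product team 174/309 = 56.3%, Team Gamma 137/253 = 54.2% → the Product team
Team Gamma wins each ticket group but the Product team wins overall — the comparison reverses. Team Gamma's tickets skew toward P0, which has a lower base rate.

Yes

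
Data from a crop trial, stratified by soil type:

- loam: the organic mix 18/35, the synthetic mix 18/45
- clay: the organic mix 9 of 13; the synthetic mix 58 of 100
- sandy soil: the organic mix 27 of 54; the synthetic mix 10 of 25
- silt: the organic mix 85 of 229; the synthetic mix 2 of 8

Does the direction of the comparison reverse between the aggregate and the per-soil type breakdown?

Yes

Loam: the organic mix 18/35 = 51.4%, the synthetic mix 18/45 = 40.0% → the organic mix
Clay: the organic mix 9/13 = 69.2%, the synthetic mix 58/100 = 58.0% → the organic mix
Sandy soil: the organic mix 27/54 = 50.0%, the synthetic mix 10/25 = 40.0% → the organic mix
Silt: the organic mix 85/229 = 37.1%, the synthetic mix 2/8 = 25.0% → the organic mix
Overall: the organic mix 139/331 = 42.0%, the synthetic mix 88/178 = 49.4% → the synthetic mix
The organic mix wins each soil group but the synthetic mix wins overall — the comparison reverses. The organic mix's plots skew toward silt, which has a lower base rate.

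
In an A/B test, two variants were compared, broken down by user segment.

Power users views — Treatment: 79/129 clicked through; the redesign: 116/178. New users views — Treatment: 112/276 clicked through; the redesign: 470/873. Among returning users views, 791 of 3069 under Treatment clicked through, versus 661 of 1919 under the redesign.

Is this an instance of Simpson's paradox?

Power users: Treatment 79/129 = 61.2%, the redesign 116/178 = 65.2% → the redesign
New users: Treatment 112/276 = 40.6%, the redesign 470/873 = 53.8% → the redesign
Returning users: Treatment 791/3069 = 25.8%, the redesign 661/1919 = 34.4% → the redesign
Overall: Treatment 982/3474 = 28.3%, the redesign 1247/2970 = 42.0% → the redesign
The redesign wins overall and in every user group — no reversal.

No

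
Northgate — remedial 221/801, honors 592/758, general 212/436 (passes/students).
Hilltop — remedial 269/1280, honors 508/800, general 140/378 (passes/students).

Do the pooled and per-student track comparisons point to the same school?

Yes

Remedial: Northgate 221/801 = 27.6%, Hilltop 269/1280 = 21.0% → Northgate
Honors: Northgate 592/758 = 78.1%, Hilltop 508/800 = 63.5% → Northgate
General: Northgate 212/436 = 48.6%, Hilltop 140/378 = 37.0% → Northgate
Overall: Northgate 1025/1995 = 51.4%, Hilltop 917/2458 = 37.3% → Northgate
Northgate wins overall and in every student group — no reversal.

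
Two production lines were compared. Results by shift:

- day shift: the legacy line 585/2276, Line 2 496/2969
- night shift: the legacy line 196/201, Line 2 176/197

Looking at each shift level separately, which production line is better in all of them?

Day shift: the legacy line 585/2276 = 25.7%, Line 2 496/2969 = 16.7% → the legacy line
Night shift: the legacy line 196/201 = 97.5%, Line 2 176/197 = 89.3% → the legacy line
The legacy line has the higher rate in both groups.

the legacy line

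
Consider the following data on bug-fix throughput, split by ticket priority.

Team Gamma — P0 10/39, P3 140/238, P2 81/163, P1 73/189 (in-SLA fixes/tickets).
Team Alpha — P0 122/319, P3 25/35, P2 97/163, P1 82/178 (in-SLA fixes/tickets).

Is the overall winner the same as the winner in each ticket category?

P0: Team Gamma 10/39 = 25.6%, Team Alpha 122/319 = 38.2% → Team Alpha
P3: Team Gamma 140/238 = 58.8%, Team Alpha 25/35 = 71.4% → Team Alpha
P2: Team Gamma 81/163 = 49.7%, Team Alpha 97/163 = 59.5% → Team Alpha
P1: Team Gamma 73/189 = 38.6%, Team Alpha 82/178 = 46.1% → Team Alpha
Overall: Team Gamma 304/629 = 48.3%, Team Alpha 326/695 = 46.9% → Team Gamma
Team Alpha wins each ticket group but Team Gamma wins overall — the comparison reverses. Team Alpha's tickets skew toward P0, which has a lower base rate.

No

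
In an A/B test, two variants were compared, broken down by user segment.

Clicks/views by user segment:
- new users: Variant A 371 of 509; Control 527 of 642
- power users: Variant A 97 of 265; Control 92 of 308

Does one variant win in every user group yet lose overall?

No

New users: Variant A 371/509 = 72.9%, Control 527/642 = 82.1% → Control
Power users: Variant A 97/265 = 36.6%, Control 92/308 = 29.9% → Variant A
Overall: Variant A 468/774 = 60.5%, Control 619/950 = 65.2% → Control
Neither sweeps: Variant A wins 1 of 2 groups, Control wins 1. Control wins overall but not every group — no Simpson reversal.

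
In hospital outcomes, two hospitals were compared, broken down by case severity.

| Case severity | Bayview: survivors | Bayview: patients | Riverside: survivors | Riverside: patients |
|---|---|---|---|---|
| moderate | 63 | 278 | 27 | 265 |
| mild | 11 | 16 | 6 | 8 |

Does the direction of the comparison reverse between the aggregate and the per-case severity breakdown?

No

Moderate: Bayview 63/278 = 22.7%, Riverside 27/265 = 10.2% → Bayview
Mild: Bayview 11/16 = 68.8%, Riverside 6/8 = 75.0% → Riverside
Overall: Bayview 74/294 = 25.2%, Riverside 33/273 = 12.1% → Bayview
Neither sweeps: Bayview wins 1 of 2 groups, Riverside wins 1. Bayview wins overall but not every group — no Simpson reversal.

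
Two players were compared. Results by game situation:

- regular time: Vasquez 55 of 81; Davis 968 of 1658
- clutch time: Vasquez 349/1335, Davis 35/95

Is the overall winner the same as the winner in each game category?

No

Regular time: Vasquez 55/81 = 67.9%, Davis 968/1658 = 58.4% → Vasquez
Clutch time: Vasquez 349/1335 = 26.1%, Davis 35/95 = 36.8% → Davis
Overall: Vasquez 404/1416 = 28.5%, Davis 1003/1753 = 57.2% → Davis
Neither sweeps: Vasquez wins 1 of 2 groups, Davis wins 1. Davis wins overall but not every group — no Simpson reversal.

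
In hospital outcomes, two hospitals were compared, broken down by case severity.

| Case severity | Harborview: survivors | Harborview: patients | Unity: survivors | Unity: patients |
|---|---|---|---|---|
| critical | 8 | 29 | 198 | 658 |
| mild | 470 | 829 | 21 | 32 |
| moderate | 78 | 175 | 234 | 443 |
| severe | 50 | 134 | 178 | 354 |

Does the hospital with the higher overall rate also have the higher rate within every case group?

No

Critical: Harborview 8/29 = 27.6%, Unity 198/658 = 30.1% → Unity
Mild: Harborview 470/829 = 56.7%, Unity 21/32 = 65.6% → Unity
Moderate: Harborview 78/175 = 44.6%, Unity 234/443 = 52.8% → Unity
Severe: Harborview 50/134 = 37.3%, Unity 178/354 = 50.3% → Unity
Overall: Harborview 606/1167 = 51.9%, Unity 631/1487 = 42.4% → Harborview
Unity wins each case group but Harborview wins overall — the comparison reverses. Unity's patients skew toward critical, which has a lower base rate.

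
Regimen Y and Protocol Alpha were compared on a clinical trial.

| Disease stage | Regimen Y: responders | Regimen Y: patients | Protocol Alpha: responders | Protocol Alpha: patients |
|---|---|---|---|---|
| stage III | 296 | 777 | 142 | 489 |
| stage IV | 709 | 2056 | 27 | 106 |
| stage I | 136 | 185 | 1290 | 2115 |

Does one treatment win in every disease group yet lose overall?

Stage III: Regimen Y 296/777 = 38.1%, Protocol Alpha 142/489 = 29.0% → Regimen Y
Stage IV: Regimen Y 709/2056 = 34.5%, Protocol Alpha 27/106 = 25.5% → Regimen Y
Stage I: Regimen Y 136/185 = 73.5%, Protocol Alpha 1290/2115 = 61.0% → Regimen Y
Overall: Regimen Y 1141/3018 = 37.8%, Protocol Alpha 1459/2710 = 53.8% → Protocol Alpha
Regimen Y wins each disease group but Protocol Alpha wins overall — the comparison reverses. Regimen Y's patients skew toward stage IV, which has a lower base rate.

Yes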